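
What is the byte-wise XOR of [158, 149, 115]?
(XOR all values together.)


XOR chain: 158 ^ 149 ^ 115 = 120

120


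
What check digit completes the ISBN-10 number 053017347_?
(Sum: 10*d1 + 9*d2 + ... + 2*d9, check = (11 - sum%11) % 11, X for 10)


Weighted sum: 148
148 mod 11 = 5

Check digit: 6


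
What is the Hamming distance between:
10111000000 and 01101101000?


XOR: 11010101000
Count of 1s: 5

5


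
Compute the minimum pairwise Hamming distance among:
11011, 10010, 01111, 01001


Comparing all pairs, minimum distance: 2
Can detect 1 errors, correct 0 errors

2


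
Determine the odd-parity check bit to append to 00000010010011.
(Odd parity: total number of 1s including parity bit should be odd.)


Number of 1s in data: 4
Parity bit: 1

1


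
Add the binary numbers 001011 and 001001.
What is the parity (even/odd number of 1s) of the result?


001011 = 11
001001 = 9
Sum = 20 = 10100
1s count = 2

even parity (2 ones in 10100)


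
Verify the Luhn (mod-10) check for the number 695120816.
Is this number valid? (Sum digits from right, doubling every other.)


Luhn sum = 40
40 mod 10 = 0

Valid (Luhn sum mod 10 = 0)


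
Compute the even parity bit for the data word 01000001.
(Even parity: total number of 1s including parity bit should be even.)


Number of 1s in data: 2
Parity bit: 0

0


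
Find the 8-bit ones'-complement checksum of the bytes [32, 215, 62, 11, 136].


Sum = 456 mod 256 = 200
Complement = 55

55


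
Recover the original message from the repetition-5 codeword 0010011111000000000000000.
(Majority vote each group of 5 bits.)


Groups: 00100, 11111, 00000, 00000, 00000
Majority votes: 01000

01000


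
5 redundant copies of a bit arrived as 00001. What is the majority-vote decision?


Ones: 1 out of 5
Threshold: 3

0 (1/5 voted 1)


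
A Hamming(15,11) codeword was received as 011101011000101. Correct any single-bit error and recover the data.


Syndrome = 0: no error detected

Data: 10101000101 (no errors)


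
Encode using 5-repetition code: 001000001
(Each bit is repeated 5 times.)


Each bit -> 5 copies

000000000011111000000000000000000000000011111


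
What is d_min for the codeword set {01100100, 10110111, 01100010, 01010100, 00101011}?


Comparing all pairs, minimum distance: 2
Can detect 1 errors, correct 0 errors

2


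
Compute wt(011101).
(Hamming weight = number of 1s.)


Counting 1s in 011101

4


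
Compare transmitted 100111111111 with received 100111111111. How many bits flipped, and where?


XOR: 000000000000

0 errors (received matches sent)


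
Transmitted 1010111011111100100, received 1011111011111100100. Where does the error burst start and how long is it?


XOR: 0001000000000000000

Burst at position 3, length 1


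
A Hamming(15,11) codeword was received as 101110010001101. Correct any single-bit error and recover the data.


Syndrome = 5: error at position 5

Data: 10000001101 (corrected bit 5)


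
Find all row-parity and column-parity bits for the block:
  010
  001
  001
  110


Row parities: 1110
Column parities: 100

Row P: 1110, Col P: 100, Corner: 1


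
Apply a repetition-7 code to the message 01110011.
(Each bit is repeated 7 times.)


Each bit -> 7 copies

00000001111111111111111111110000000000000011111111111111


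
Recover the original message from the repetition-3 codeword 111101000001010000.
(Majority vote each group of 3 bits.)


Groups: 111, 101, 000, 001, 010, 000
Majority votes: 110000

110000


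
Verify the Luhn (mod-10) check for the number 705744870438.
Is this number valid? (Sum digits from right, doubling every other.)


Luhn sum = 57
57 mod 10 = 7

Invalid (Luhn sum mod 10 = 7)


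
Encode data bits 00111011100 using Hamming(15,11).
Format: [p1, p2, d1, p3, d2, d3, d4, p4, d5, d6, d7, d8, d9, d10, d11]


Parity bits: p1=0, p2=1, p3=0, p4=0

010001101011100


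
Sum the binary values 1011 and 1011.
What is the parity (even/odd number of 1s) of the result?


1011 = 11
1011 = 11
Sum = 22 = 10110
1s count = 3

odd parity (3 ones in 10110)


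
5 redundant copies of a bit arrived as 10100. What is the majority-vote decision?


Ones: 2 out of 5
Threshold: 3

0 (2/5 voted 1)


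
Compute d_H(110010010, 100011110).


XOR: 010001100
Count of 1s: 3

3


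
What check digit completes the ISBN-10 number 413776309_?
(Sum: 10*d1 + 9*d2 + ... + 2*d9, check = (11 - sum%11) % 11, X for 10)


Weighted sum: 224
224 mod 11 = 4

Check digit: 7


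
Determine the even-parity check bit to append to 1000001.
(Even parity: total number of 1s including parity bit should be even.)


Number of 1s in data: 2
Parity bit: 0

0


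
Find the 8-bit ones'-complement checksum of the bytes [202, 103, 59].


Sum = 364 mod 256 = 108
Complement = 147

147


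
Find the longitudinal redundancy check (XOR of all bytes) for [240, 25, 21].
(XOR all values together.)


XOR chain: 240 ^ 25 ^ 21 = 252

252


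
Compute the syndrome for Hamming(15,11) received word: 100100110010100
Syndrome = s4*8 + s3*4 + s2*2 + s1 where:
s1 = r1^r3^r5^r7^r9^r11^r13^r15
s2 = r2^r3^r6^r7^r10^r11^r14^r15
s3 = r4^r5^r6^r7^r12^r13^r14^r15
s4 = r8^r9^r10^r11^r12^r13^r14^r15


s1=0, s2=0, s3=1, s4=1

Syndrome = 12 (error at position 12)


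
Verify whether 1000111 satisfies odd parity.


Number of 1s: 4

No, parity error (4 ones)


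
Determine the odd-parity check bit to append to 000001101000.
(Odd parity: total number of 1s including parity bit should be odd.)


Number of 1s in data: 3
Parity bit: 0

0


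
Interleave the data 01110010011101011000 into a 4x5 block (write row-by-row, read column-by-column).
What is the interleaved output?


Matrix:
  01110
  01001
  11010
  11000
Read columns: 00111111100010100100

00111111100010100100


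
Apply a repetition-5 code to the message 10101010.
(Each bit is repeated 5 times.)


Each bit -> 5 copies

1111100000111110000011111000001111100000


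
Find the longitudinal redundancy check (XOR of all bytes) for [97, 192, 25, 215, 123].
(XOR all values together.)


XOR chain: 97 ^ 192 ^ 25 ^ 215 ^ 123 = 20

20


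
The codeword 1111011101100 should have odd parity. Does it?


Number of 1s: 9

Yes, parity is correct (9 ones)


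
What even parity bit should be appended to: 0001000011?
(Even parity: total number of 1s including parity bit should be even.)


Number of 1s in data: 3
Parity bit: 1

1


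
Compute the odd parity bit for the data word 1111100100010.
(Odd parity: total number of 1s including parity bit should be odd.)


Number of 1s in data: 7
Parity bit: 0

0


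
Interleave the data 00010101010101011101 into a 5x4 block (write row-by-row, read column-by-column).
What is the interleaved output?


Matrix:
  0001
  0101
  0101
  0101
  1101
Read columns: 00001011110000011111

00001011110000011111


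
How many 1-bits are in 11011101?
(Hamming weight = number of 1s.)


Counting 1s in 11011101

6


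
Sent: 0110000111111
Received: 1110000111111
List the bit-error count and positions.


XOR: 1000000000000

1 error(s) at position(s): 0


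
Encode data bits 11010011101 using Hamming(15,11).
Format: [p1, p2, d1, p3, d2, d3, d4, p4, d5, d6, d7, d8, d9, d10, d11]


Parity bits: p1=0, p2=0, p3=1, p4=0

001110100011101


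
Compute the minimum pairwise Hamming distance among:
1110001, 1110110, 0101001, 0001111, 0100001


Comparing all pairs, minimum distance: 1
Can detect 0 errors, correct 0 errors

1


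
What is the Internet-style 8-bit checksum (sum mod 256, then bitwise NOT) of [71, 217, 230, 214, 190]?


Sum = 922 mod 256 = 154
Complement = 101

101


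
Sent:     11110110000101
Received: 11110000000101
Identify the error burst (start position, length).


XOR: 00000110000000

Burst at position 5, length 2


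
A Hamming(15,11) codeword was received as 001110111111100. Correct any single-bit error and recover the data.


Syndrome = 4: error at position 4

Data: 11011111100 (corrected bit 4)


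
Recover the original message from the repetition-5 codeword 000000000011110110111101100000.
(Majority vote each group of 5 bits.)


Groups: 00000, 00000, 11110, 11011, 11011, 00000
Majority votes: 001110

001110


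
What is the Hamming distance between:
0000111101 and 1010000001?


XOR: 1010111100
Count of 1s: 6

6


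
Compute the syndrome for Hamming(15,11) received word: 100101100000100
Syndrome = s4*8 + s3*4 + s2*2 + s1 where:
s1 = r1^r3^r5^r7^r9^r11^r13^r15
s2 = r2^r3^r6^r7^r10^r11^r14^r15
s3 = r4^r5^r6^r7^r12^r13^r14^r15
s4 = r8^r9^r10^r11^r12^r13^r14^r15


s1=1, s2=0, s3=0, s4=1

Syndrome = 9 (error at position 9)


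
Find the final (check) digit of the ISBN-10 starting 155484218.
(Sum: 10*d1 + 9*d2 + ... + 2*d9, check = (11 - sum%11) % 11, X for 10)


Weighted sum: 218
218 mod 11 = 9

Check digit: 2


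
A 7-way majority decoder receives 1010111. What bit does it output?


Ones: 5 out of 7
Threshold: 4

1 (5/7 voted 1)


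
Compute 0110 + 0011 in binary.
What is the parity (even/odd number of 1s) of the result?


0110 = 6
0011 = 3
Sum = 9 = 1001
1s count = 2

even parity (2 ones in 1001)


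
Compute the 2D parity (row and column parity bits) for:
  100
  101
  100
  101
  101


Row parities: 10100
Column parities: 101

Row P: 10100, Col P: 101, Corner: 0


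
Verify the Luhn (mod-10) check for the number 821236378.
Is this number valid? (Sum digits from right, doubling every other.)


Luhn sum = 39
39 mod 10 = 9

Invalid (Luhn sum mod 10 = 9)


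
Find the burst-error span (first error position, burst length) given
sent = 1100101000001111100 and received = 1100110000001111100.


XOR: 0000011000000000000

Burst at position 5, length 2


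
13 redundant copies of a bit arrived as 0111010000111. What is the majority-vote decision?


Ones: 7 out of 13
Threshold: 7

1 (7/13 voted 1)


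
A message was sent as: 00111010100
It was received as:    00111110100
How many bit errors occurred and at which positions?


XOR: 00000100000

1 error(s) at position(s): 5


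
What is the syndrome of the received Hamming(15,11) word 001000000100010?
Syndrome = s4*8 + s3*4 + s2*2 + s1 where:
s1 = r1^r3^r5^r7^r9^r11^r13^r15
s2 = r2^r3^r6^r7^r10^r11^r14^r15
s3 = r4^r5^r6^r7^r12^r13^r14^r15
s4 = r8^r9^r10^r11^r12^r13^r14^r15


s1=1, s2=1, s3=1, s4=0

Syndrome = 7 (error at position 7)


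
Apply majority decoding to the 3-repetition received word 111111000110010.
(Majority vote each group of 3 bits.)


Groups: 111, 111, 000, 110, 010
Majority votes: 11010

11010


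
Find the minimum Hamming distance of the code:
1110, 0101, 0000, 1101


Comparing all pairs, minimum distance: 1
Can detect 0 errors, correct 0 errors

1


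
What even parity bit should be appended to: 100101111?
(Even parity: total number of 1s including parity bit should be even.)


Number of 1s in data: 6
Parity bit: 0

0


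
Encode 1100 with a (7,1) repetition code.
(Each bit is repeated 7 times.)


Each bit -> 7 copies

1111111111111100000000000000


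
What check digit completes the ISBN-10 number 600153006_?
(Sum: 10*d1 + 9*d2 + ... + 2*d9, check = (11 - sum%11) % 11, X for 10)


Weighted sum: 124
124 mod 11 = 3

Check digit: 8


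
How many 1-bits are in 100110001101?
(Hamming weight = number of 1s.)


Counting 1s in 100110001101

6


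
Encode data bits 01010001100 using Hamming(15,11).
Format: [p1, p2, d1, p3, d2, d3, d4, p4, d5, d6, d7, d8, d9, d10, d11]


Parity bits: p1=1, p2=1, p3=0, p4=0

110010100001100


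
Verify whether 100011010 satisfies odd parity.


Number of 1s: 4

No, parity error (4 ones)


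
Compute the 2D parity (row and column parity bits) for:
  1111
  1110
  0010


Row parities: 011
Column parities: 0011

Row P: 011, Col P: 0011, Corner: 0


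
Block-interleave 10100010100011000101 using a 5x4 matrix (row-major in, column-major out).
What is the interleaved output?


Matrix:
  1010
  0010
  1000
  1100
  0101
Read columns: 10110000111100000001

10110000111100000001


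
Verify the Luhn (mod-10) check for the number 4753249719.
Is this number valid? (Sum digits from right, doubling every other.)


Luhn sum = 54
54 mod 10 = 4

Invalid (Luhn sum mod 10 = 4)


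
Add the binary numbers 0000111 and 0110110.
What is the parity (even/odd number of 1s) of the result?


0000111 = 7
0110110 = 54
Sum = 61 = 111101
1s count = 5

odd parity (5 ones in 111101)


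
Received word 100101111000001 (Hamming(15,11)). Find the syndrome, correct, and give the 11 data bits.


Syndrome = 10: error at position 10

Data: 00111100001 (corrected bit 10)


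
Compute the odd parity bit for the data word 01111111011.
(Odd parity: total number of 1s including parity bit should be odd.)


Number of 1s in data: 9
Parity bit: 0

0


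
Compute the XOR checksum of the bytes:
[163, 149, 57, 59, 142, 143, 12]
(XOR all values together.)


XOR chain: 163 ^ 149 ^ 57 ^ 59 ^ 142 ^ 143 ^ 12 = 57

57


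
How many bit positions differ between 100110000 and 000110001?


XOR: 100000001
Count of 1s: 2

2


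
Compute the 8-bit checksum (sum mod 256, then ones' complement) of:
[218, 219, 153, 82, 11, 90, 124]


Sum = 897 mod 256 = 129
Complement = 126

126


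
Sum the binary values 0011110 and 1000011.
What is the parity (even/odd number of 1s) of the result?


0011110 = 30
1000011 = 67
Sum = 97 = 1100001
1s count = 3

odd parity (3 ones in 1100001)


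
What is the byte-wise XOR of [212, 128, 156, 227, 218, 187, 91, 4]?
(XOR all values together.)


XOR chain: 212 ^ 128 ^ 156 ^ 227 ^ 218 ^ 187 ^ 91 ^ 4 = 21

21


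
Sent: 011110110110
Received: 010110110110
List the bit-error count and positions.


XOR: 001000000000

1 error(s) at position(s): 2


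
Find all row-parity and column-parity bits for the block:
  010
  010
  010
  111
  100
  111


Row parities: 111111
Column parities: 110

Row P: 111111, Col P: 110, Corner: 0


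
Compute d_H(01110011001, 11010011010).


XOR: 10100000011
Count of 1s: 4

4


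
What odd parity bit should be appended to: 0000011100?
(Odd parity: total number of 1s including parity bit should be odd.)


Number of 1s in data: 3
Parity bit: 0

0


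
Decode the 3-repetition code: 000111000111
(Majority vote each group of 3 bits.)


Groups: 000, 111, 000, 111
Majority votes: 0101

0101


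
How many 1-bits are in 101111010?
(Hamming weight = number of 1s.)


Counting 1s in 101111010

6


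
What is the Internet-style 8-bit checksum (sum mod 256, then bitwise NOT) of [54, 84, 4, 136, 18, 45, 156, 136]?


Sum = 633 mod 256 = 121
Complement = 134

134


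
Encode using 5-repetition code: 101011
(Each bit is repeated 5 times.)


Each bit -> 5 copies

111110000011111000001111111111


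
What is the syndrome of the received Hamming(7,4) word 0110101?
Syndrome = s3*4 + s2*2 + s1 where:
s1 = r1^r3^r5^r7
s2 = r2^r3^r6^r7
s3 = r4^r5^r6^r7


s1=1, s2=1, s3=0

Syndrome = 3 (error at position 3)


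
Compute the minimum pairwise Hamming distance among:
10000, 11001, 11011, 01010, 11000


Comparing all pairs, minimum distance: 1
Can detect 0 errors, correct 0 errors

1


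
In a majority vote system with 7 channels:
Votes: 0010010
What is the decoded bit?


Ones: 2 out of 7
Threshold: 4

0 (2/7 voted 1)


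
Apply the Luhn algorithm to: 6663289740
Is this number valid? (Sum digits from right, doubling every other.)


Luhn sum = 51
51 mod 10 = 1

Invalid (Luhn sum mod 10 = 1)


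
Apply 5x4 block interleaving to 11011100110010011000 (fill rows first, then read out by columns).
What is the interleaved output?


Matrix:
  1101
  1100
  1100
  1001
  1000
Read columns: 11111111000000010010

11111111000000010010


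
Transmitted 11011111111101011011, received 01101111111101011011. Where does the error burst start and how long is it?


XOR: 10110000000000000000

Burst at position 0, length 4


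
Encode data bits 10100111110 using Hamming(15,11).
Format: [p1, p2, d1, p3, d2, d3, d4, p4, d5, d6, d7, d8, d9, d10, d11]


Parity bits: p1=1, p2=1, p3=0, p4=1

111001010111110


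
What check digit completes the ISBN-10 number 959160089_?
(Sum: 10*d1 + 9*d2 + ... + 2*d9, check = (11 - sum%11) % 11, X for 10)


Weighted sum: 292
292 mod 11 = 6

Check digit: 5


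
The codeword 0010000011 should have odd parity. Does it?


Number of 1s: 3

Yes, parity is correct (3 ones)


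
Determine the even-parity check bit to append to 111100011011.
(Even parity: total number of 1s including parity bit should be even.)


Number of 1s in data: 8
Parity bit: 0

0


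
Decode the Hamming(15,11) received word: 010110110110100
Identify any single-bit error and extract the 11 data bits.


Syndrome = 0: no error detected

Data: 01010110100 (no errors)


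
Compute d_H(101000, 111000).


XOR: 010000
Count of 1s: 1

1


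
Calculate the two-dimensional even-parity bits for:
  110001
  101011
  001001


Row parities: 100
Column parities: 010011

Row P: 100, Col P: 010011, Corner: 1


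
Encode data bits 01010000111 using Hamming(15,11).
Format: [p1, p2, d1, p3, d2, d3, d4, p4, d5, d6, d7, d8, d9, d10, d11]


Parity bits: p1=0, p2=1, p3=1, p4=1

010110110000111


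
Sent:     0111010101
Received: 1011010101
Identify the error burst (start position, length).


XOR: 1100000000

Burst at position 0, length 2


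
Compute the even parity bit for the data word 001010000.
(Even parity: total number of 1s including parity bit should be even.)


Number of 1s in data: 2
Parity bit: 0

0


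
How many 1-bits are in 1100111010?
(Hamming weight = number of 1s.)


Counting 1s in 1100111010

6


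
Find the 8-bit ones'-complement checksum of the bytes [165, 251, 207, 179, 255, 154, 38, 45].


Sum = 1294 mod 256 = 14
Complement = 241

241


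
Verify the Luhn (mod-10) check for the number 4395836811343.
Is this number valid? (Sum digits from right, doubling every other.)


Luhn sum = 64
64 mod 10 = 4

Invalid (Luhn sum mod 10 = 4)


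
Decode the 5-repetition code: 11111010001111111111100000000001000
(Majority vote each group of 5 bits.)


Groups: 11111, 01000, 11111, 11111, 10000, 00000, 01000
Majority votes: 1011000

1011000


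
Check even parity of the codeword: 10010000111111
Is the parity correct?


Number of 1s: 8

Yes, parity is correct (8 ones)


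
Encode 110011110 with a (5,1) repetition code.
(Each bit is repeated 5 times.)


Each bit -> 5 copies

111111111100000000001111111111111111111100000


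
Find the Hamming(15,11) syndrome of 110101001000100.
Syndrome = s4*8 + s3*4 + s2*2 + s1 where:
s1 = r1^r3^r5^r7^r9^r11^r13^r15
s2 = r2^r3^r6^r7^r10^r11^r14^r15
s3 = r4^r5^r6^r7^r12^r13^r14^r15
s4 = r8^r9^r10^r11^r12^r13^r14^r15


s1=1, s2=0, s3=1, s4=0

Syndrome = 5 (error at position 5)


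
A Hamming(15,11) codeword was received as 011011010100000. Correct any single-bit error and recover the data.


Syndrome = 0: no error detected

Data: 11100100000 (no errors)


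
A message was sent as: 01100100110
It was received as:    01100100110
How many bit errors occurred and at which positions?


XOR: 00000000000

0 errors (received matches sent)


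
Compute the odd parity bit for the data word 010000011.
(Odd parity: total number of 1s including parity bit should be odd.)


Number of 1s in data: 3
Parity bit: 0

0


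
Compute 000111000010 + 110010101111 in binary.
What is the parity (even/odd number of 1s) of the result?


000111000010 = 450
110010101111 = 3247
Sum = 3697 = 111001110001
1s count = 7

odd parity (7 ones in 111001110001)


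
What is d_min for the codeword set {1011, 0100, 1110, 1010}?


Comparing all pairs, minimum distance: 1
Can detect 0 errors, correct 0 errors

1


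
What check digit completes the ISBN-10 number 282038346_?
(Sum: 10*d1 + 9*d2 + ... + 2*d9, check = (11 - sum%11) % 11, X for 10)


Weighted sum: 202
202 mod 11 = 4

Check digit: 7


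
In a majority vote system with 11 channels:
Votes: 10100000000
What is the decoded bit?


Ones: 2 out of 11
Threshold: 6

0 (2/11 voted 1)


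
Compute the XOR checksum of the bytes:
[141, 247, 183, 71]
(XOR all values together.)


XOR chain: 141 ^ 247 ^ 183 ^ 71 = 138

138


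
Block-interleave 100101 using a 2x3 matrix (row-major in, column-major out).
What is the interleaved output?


Matrix:
  100
  101
Read columns: 110001

110001


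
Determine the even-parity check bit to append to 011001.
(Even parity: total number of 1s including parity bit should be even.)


Number of 1s in data: 3
Parity bit: 1

1


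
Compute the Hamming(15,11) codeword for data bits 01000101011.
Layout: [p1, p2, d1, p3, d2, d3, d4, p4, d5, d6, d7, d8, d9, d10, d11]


Parity bits: p1=0, p2=1, p3=0, p4=0

010010000101011


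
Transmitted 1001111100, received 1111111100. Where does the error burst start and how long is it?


XOR: 0110000000

Burst at position 1, length 2


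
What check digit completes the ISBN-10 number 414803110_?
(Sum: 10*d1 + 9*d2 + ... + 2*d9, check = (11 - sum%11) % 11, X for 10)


Weighted sum: 159
159 mod 11 = 5

Check digit: 6


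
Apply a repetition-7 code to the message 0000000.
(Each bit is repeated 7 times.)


Each bit -> 7 copies

0000000000000000000000000000000000000000000000000


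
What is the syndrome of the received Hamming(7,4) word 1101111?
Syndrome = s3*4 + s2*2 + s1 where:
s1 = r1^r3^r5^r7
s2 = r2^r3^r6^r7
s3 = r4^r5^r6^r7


s1=1, s2=1, s3=0

Syndrome = 3 (error at position 3)


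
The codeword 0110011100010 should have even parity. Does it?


Number of 1s: 6

Yes, parity is correct (6 ones)


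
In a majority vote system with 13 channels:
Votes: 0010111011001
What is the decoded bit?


Ones: 7 out of 13
Threshold: 7

1 (7/13 voted 1)


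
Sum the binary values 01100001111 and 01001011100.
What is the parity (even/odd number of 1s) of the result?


01100001111 = 783
01001011100 = 604
Sum = 1387 = 10101101011
1s count = 7

odd parity (7 ones in 10101101011)


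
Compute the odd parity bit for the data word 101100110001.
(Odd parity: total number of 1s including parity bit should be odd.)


Number of 1s in data: 6
Parity bit: 1

1


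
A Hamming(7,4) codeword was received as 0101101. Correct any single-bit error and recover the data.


Syndrome = 4: error at position 4

Data: 0101 (corrected bit 4)


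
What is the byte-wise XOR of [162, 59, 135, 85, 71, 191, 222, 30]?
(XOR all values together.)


XOR chain: 162 ^ 59 ^ 135 ^ 85 ^ 71 ^ 191 ^ 222 ^ 30 = 115

115


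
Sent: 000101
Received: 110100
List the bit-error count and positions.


XOR: 110001

3 error(s) at position(s): 0, 1, 5


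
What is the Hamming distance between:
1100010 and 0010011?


XOR: 1110001
Count of 1s: 4

4


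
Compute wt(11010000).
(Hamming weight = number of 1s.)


Counting 1s in 11010000

3


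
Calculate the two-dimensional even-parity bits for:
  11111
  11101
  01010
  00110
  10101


Row parities: 10001
Column parities: 11011

Row P: 10001, Col P: 11011, Corner: 0


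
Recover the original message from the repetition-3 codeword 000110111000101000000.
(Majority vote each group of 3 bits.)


Groups: 000, 110, 111, 000, 101, 000, 000
Majority votes: 0110100

0110100


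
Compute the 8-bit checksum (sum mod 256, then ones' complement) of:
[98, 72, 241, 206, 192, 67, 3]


Sum = 879 mod 256 = 111
Complement = 144

144


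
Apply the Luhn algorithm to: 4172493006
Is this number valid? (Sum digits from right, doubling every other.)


Luhn sum = 45
45 mod 10 = 5

Invalid (Luhn sum mod 10 = 5)


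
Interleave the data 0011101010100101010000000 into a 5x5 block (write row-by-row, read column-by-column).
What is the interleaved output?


Matrix:
  00111
  01010
  10010
  10100
  00000
Read columns: 0011001000100101110010000

0011001000100101110010000


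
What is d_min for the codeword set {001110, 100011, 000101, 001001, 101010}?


Comparing all pairs, minimum distance: 2
Can detect 1 errors, correct 0 errors

2


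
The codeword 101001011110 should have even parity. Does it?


Number of 1s: 7

No, parity error (7 ones)


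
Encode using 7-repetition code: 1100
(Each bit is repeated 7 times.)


Each bit -> 7 copies

1111111111111100000000000000


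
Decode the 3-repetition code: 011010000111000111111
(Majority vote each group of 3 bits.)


Groups: 011, 010, 000, 111, 000, 111, 111
Majority votes: 1001011

1001011


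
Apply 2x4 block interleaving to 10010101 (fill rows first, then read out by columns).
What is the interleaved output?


Matrix:
  1001
  0101
Read columns: 10010011

10010011


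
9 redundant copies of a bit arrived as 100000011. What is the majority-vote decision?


Ones: 3 out of 9
Threshold: 5

0 (3/9 voted 1)


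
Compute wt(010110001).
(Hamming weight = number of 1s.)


Counting 1s in 010110001

4


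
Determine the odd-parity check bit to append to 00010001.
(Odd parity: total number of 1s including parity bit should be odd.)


Number of 1s in data: 2
Parity bit: 1

1


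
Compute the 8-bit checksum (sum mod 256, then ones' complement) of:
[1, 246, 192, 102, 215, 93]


Sum = 849 mod 256 = 81
Complement = 174

174


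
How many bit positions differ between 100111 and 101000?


XOR: 001111
Count of 1s: 4

4


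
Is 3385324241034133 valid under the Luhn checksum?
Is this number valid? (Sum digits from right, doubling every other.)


Luhn sum = 69
69 mod 10 = 9

Invalid (Luhn sum mod 10 = 9)


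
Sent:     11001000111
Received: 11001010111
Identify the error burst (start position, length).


XOR: 00000010000

Burst at position 6, length 1


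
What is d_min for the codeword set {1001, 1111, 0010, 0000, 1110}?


Comparing all pairs, minimum distance: 1
Can detect 0 errors, correct 0 errors

1


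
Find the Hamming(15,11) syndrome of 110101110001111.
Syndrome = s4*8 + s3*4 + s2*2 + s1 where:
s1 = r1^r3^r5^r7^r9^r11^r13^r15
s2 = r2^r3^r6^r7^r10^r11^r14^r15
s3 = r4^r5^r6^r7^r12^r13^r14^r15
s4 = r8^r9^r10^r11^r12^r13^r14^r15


s1=0, s2=1, s3=1, s4=1

Syndrome = 14 (error at position 14)


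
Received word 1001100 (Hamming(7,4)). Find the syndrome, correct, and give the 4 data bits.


Syndrome = 0: no error detected

Data: 0100 (no errors)


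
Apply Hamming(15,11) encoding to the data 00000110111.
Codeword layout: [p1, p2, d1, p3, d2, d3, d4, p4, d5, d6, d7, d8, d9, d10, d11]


Parity bits: p1=1, p2=0, p3=1, p4=1

100100010110111


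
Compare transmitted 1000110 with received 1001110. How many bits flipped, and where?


XOR: 0001000

1 error(s) at position(s): 3


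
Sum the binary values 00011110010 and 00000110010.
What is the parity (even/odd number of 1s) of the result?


00011110010 = 242
00000110010 = 50
Sum = 292 = 100100100
1s count = 3

odd parity (3 ones in 100100100)


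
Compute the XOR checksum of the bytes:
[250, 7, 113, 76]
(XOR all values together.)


XOR chain: 250 ^ 7 ^ 113 ^ 76 = 192

192


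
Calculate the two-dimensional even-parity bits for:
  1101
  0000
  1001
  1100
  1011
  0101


Row parities: 100010
Column parities: 0110

Row P: 100010, Col P: 0110, Corner: 0


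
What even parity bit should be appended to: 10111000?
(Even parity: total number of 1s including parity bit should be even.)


Number of 1s in data: 4
Parity bit: 0

0


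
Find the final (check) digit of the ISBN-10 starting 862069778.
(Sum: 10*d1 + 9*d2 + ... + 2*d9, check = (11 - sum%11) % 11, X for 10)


Weighted sum: 296
296 mod 11 = 10

Check digit: 1


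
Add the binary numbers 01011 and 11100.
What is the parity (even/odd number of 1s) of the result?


01011 = 11
11100 = 28
Sum = 39 = 100111
1s count = 4

even parity (4 ones in 100111)


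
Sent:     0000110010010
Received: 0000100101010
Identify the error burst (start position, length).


XOR: 0000010111000

Burst at position 5, length 5


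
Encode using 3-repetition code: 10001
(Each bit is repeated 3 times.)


Each bit -> 3 copies

111000000000111


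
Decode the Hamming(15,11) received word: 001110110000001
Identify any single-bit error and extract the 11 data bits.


Syndrome = 2: error at position 2

Data: 11010000001 (corrected bit 2)


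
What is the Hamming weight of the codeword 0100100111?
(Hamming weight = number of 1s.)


Counting 1s in 0100100111

5


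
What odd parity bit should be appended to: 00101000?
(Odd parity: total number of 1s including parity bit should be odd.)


Number of 1s in data: 2
Parity bit: 1

1


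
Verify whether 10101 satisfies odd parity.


Number of 1s: 3

Yes, parity is correct (3 ones)


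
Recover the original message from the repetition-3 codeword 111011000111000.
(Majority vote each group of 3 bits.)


Groups: 111, 011, 000, 111, 000
Majority votes: 11010

11010


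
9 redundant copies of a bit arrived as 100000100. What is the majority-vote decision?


Ones: 2 out of 9
Threshold: 5

0 (2/9 voted 1)


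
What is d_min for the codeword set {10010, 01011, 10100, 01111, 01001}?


Comparing all pairs, minimum distance: 1
Can detect 0 errors, correct 0 errors

1


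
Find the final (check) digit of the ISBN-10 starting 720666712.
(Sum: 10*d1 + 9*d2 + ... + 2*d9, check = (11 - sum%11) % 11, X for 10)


Weighted sum: 231
231 mod 11 = 0

Check digit: 0


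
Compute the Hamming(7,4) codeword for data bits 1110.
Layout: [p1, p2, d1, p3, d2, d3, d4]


Parity bits: p1=0, p2=0, p3=0

0010110


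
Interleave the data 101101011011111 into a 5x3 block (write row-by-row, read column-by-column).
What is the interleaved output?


Matrix:
  101
  101
  011
  011
  111
Read columns: 110010011111111

110010011111111


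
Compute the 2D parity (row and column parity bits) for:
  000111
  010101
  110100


Row parities: 111
Column parities: 100110

Row P: 111, Col P: 100110, Corner: 1


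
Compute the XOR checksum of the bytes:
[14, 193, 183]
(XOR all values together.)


XOR chain: 14 ^ 193 ^ 183 = 120

120


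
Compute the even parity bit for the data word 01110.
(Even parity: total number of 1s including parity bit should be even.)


Number of 1s in data: 3
Parity bit: 1

1


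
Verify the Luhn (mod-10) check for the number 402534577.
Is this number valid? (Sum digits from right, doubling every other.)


Luhn sum = 35
35 mod 10 = 5

Invalid (Luhn sum mod 10 = 5)


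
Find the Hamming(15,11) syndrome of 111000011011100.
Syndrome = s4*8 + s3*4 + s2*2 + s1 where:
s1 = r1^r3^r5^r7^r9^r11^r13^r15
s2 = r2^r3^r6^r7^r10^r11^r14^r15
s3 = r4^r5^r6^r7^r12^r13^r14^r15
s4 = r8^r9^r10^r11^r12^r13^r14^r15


s1=1, s2=1, s3=0, s4=1

Syndrome = 11 (error at position 11)


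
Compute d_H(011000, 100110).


XOR: 111110
Count of 1s: 5

5


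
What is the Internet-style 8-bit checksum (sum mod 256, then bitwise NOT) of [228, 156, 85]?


Sum = 469 mod 256 = 213
Complement = 42

42


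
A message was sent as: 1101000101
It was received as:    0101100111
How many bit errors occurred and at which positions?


XOR: 1000100010

3 error(s) at position(s): 0, 4, 8


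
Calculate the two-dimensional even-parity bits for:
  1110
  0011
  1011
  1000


Row parities: 1011
Column parities: 1110

Row P: 1011, Col P: 1110, Corner: 1


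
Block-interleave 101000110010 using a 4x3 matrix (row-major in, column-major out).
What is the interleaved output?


Matrix:
  101
  000
  110
  010
Read columns: 101000111000

101000111000


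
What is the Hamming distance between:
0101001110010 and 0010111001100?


XOR: 0111110111110
Count of 1s: 10

10


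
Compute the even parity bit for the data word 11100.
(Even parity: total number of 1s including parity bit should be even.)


Number of 1s in data: 3
Parity bit: 1

1


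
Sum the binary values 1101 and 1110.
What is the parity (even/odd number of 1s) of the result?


1101 = 13
1110 = 14
Sum = 27 = 11011
1s count = 4

even parity (4 ones in 11011)


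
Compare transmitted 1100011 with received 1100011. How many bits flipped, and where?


XOR: 0000000

0 errors (received matches sent)


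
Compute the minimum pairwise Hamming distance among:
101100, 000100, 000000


Comparing all pairs, minimum distance: 1
Can detect 0 errors, correct 0 errors

1


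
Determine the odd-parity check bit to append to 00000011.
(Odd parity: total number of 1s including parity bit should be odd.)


Number of 1s in data: 2
Parity bit: 1

1


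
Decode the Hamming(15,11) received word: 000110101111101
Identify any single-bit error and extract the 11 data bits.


Syndrome = 0: no error detected

Data: 01011111101 (no errors)


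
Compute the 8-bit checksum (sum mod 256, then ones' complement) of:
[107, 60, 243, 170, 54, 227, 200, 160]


Sum = 1221 mod 256 = 197
Complement = 58

58


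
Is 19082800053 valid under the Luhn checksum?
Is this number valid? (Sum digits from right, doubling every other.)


Luhn sum = 30
30 mod 10 = 0

Valid (Luhn sum mod 10 = 0)


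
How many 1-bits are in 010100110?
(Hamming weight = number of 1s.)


Counting 1s in 010100110

4


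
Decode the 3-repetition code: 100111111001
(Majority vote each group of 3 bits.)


Groups: 100, 111, 111, 001
Majority votes: 0110

0110


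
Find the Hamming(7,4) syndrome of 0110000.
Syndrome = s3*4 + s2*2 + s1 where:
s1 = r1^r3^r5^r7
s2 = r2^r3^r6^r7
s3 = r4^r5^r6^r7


s1=1, s2=0, s3=0

Syndrome = 1 (error at position 1)


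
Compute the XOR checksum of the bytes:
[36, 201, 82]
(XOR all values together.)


XOR chain: 36 ^ 201 ^ 82 = 191

191


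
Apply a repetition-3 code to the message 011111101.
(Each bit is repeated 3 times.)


Each bit -> 3 copies

000111111111111111111000111


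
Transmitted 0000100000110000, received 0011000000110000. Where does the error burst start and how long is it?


XOR: 0011100000000000

Burst at position 2, length 3


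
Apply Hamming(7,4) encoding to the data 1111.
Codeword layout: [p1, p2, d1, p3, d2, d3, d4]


Parity bits: p1=1, p2=1, p3=1

1111111


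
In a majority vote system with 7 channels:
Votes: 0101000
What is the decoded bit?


Ones: 2 out of 7
Threshold: 4

0 (2/7 voted 1)


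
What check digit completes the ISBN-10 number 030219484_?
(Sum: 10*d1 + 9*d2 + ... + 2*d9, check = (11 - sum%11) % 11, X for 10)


Weighted sum: 140
140 mod 11 = 8

Check digit: 3


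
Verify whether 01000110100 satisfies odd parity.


Number of 1s: 4

No, parity error (4 ones)


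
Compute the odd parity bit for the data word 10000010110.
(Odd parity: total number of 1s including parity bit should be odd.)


Number of 1s in data: 4
Parity bit: 1

1


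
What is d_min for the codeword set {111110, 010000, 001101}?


Comparing all pairs, minimum distance: 4
Can detect 3 errors, correct 1 errors

4


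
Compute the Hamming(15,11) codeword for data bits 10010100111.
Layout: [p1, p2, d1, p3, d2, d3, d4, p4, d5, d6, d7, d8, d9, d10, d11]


Parity bits: p1=0, p2=1, p3=0, p4=0

011000100100111


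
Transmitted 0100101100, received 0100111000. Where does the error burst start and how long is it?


XOR: 0000010100

Burst at position 5, length 3


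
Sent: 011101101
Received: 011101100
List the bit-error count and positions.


XOR: 000000001

1 error(s) at position(s): 8


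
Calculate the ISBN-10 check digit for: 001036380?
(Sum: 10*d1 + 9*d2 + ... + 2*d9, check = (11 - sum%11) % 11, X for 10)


Weighted sum: 92
92 mod 11 = 4

Check digit: 7


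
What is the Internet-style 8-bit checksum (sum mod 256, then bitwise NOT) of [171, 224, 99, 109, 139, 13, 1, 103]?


Sum = 859 mod 256 = 91
Complement = 164

164


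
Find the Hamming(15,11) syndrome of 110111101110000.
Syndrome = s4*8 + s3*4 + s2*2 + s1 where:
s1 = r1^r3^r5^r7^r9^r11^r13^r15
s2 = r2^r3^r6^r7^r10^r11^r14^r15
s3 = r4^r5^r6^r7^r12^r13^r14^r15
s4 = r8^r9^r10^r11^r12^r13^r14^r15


s1=1, s2=1, s3=0, s4=1

Syndrome = 11 (error at position 11)


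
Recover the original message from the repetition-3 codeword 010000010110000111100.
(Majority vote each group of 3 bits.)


Groups: 010, 000, 010, 110, 000, 111, 100
Majority votes: 0001010

0001010


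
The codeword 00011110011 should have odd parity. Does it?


Number of 1s: 6

No, parity error (6 ones)


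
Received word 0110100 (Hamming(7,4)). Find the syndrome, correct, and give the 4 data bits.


Syndrome = 4: error at position 4

Data: 1100 (corrected bit 4)


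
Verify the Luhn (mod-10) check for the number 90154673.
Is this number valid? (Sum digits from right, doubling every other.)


Luhn sum = 38
38 mod 10 = 8

Invalid (Luhn sum mod 10 = 8)


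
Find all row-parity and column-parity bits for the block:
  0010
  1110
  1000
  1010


Row parities: 1110
Column parities: 1110

Row P: 1110, Col P: 1110, Corner: 1


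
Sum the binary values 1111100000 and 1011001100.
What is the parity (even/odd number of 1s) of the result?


1111100000 = 992
1011001100 = 716
Sum = 1708 = 11010101100
1s count = 6

even parity (6 ones in 11010101100)


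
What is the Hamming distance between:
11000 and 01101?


XOR: 10101
Count of 1s: 3

3


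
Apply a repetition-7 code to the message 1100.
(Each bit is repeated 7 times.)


Each bit -> 7 copies

1111111111111100000000000000


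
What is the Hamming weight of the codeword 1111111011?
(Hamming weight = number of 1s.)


Counting 1s in 1111111011

9


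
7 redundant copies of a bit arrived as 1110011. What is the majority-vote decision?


Ones: 5 out of 7
Threshold: 4

1 (5/7 voted 1)


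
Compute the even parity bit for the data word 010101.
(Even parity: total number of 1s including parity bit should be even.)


Number of 1s in data: 3
Parity bit: 1

1


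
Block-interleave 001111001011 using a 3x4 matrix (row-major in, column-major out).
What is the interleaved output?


Matrix:
  0011
  1100
  1011
Read columns: 011010101101

011010101101


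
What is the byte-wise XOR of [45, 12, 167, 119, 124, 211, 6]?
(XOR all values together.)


XOR chain: 45 ^ 12 ^ 167 ^ 119 ^ 124 ^ 211 ^ 6 = 88

88


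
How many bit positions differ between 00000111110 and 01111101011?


XOR: 01111010101
Count of 1s: 7

7


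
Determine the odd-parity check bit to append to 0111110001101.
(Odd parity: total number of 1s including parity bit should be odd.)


Number of 1s in data: 8
Parity bit: 1

1


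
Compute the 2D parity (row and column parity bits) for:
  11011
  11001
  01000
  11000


Row parities: 0110
Column parities: 10010

Row P: 0110, Col P: 10010, Corner: 0


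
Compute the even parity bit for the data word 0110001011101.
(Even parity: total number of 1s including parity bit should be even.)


Number of 1s in data: 7
Parity bit: 1

1


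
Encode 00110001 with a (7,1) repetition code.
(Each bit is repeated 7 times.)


Each bit -> 7 copies

00000000000000111111111111110000000000000000000001111111


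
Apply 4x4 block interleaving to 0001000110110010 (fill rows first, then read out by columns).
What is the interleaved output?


Matrix:
  0001
  0001
  1011
  0010
Read columns: 0010000000111110

0010000000111110


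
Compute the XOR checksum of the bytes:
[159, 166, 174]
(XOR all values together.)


XOR chain: 159 ^ 166 ^ 174 = 151

151
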